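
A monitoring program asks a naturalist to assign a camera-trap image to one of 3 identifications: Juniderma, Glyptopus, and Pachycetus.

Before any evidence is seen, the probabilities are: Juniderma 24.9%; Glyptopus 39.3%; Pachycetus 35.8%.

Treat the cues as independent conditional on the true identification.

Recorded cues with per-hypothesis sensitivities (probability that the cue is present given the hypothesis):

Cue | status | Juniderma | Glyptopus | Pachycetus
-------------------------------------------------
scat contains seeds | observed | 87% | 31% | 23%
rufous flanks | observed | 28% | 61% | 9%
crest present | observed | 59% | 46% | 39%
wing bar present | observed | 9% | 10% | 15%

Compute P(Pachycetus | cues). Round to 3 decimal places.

0.061

By Bayes' rule with conditional independence, the unnormalized weight for each hypothesis is prior × ∏ likelihoods:
  Juniderma: 0.249 × 0.87 × 0.28 × 0.59 × 0.09 = 0.0032209
  Glyptopus: 0.393 × 0.31 × 0.61 × 0.46 × 0.10 = 0.0034185
  Pachycetus: 0.358 × 0.23 × 0.09 × 0.39 × 0.15 = 0.00043352
Normalizing constant Z = 0.0032209 + 0.0034185 + 0.00043352 = 0.0070729.
P(Pachycetus | evidence) = 0.00043352 / 0.0070729 ≈ 0.061.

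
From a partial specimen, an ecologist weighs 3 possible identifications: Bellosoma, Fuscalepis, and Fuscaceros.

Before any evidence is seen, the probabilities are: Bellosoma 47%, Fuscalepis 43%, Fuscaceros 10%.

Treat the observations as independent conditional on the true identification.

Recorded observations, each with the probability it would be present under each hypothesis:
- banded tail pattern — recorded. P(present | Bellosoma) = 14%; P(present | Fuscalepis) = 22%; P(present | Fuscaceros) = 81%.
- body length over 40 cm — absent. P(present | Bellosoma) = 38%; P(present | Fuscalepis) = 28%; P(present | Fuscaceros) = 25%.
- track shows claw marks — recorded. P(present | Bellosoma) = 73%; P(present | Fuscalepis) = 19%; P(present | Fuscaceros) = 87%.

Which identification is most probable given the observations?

Fuscaceros

For each hypothesis, the unnormalized posterior weight is prior × product of the observation likelihoods (using 1 − P(present | H) for each absent observation):
  Bellosoma: 0.47 × 0.14 × (1 − 0.38) × 0.73 = 0.029781
  Fuscalepis: 0.43 × 0.22 × (1 − 0.28) × 0.19 = 0.012941
  Fuscaceros: 0.10 × 0.81 × (1 − 0.25) × 0.87 = 0.052853
Normalizing constant Z = 0.029781 + 0.012941 + 0.052853 = 0.095575.
P(Bellosoma | evidence) ≈ 0.029781 / 0.095575 ≈ 0.312
P(Fuscalepis | evidence) ≈ 0.012941 / 0.095575 ≈ 0.135
P(Fuscaceros | evidence) ≈ 0.052853 / 0.095575 ≈ 0.553
The largest is 0.553, so Fuscaceros is most probable.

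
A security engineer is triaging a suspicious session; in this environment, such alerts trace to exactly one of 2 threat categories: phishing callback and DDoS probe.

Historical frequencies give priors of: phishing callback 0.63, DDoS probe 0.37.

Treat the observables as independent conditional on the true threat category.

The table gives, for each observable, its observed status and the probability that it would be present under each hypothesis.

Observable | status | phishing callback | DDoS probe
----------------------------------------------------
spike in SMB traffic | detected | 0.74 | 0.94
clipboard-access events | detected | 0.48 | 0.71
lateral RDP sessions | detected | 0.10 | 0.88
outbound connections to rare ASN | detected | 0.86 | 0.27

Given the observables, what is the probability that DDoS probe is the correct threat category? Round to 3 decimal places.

0.753

By Bayes' rule with conditional independence, the unnormalized weight for each hypothesis is prior × ∏ likelihoods:
  phishing callback: 0.63 × 0.74 × 0.48 × 0.10 × 0.86 = 0.019245
  DDoS probe: 0.37 × 0.94 × 0.71 × 0.88 × 0.27 = 0.058672
Marginal likelihood of the evidence = 0.077917.
P(DDoS probe | evidence) = 0.058672 / 0.077917 ≈ 0.753.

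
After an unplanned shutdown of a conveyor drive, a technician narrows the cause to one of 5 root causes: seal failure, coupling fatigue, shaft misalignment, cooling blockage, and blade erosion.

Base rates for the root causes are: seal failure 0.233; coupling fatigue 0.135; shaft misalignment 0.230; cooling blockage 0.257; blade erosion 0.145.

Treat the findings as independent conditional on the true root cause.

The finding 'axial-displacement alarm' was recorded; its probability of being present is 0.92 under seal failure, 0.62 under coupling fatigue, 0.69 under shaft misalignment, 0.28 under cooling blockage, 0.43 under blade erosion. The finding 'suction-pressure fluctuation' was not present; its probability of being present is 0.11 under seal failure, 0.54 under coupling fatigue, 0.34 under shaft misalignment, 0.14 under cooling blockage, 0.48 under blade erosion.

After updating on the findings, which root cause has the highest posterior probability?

seal failure

Multiply each prior by the joint likelihood of the evidence pattern (using 1 − P(present | H) for each absent finding):
  seal failure: 0.233 × 0.92 × (1 − 0.11) = 0.19078
  coupling fatigue: 0.135 × 0.62 × (1 − 0.54) = 0.038502
  shaft misalignment: 0.230 × 0.69 × (1 − 0.34) = 0.10474
  cooling blockage: 0.257 × 0.28 × (1 − 0.14) = 0.061886
  blade erosion: 0.145 × 0.43 × (1 − 0.48) = 0.032422
Marginal likelihood of the evidence = 0.42833.
P(seal failure | evidence) ≈ 0.19078 / 0.42833 ≈ 0.445
P(coupling fatigue | evidence) ≈ 0.038502 / 0.42833 ≈ 0.090
P(shaft misalignment | evidence) ≈ 0.10474 / 0.42833 ≈ 0.245
P(cooling blockage | evidence) ≈ 0.061886 / 0.42833 ≈ 0.144
P(blade erosion | evidence) ≈ 0.032422 / 0.42833 ≈ 0.076
The largest is 0.445, so seal failure is most probable.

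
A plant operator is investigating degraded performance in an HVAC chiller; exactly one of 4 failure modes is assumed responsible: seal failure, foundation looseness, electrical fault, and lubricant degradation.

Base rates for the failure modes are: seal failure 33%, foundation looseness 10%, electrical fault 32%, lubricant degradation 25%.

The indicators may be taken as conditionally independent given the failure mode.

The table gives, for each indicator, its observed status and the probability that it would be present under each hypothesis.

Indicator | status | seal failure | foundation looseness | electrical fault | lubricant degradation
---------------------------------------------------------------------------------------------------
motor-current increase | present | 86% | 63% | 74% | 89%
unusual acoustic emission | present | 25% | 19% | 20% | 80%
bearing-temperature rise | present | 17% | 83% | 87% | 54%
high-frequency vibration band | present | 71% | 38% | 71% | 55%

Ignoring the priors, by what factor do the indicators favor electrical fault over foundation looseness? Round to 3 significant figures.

The Bayes factor is the ratio of the joint likelihoods of the indicator pattern under the two hypotheses.
  electrical fault: 0.74 × 0.20 × 0.87 × 0.71 = 0.09142
  foundation looseness: 0.63 × 0.19 × 0.83 × 0.38 = 0.037753
Bayes factor = 0.09142 / 0.037753 ≈ 2.42

2.42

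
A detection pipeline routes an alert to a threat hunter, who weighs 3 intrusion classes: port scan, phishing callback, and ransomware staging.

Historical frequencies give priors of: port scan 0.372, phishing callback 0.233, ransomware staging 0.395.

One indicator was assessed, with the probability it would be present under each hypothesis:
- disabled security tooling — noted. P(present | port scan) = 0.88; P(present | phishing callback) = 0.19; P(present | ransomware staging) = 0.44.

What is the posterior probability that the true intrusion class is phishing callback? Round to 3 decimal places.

For each hypothesis, the unnormalized posterior weight is prior × likelihood:
  port scan: 0.372 × 0.88 = 0.32736
  phishing callback: 0.233 × 0.19 = 0.04427
  ransomware staging: 0.395 × 0.44 = 0.1738
The unnormalized weights sum to 0.54543.
P(phishing callback | evidence) = 0.04427 / 0.54543 ≈ 0.081.

0.081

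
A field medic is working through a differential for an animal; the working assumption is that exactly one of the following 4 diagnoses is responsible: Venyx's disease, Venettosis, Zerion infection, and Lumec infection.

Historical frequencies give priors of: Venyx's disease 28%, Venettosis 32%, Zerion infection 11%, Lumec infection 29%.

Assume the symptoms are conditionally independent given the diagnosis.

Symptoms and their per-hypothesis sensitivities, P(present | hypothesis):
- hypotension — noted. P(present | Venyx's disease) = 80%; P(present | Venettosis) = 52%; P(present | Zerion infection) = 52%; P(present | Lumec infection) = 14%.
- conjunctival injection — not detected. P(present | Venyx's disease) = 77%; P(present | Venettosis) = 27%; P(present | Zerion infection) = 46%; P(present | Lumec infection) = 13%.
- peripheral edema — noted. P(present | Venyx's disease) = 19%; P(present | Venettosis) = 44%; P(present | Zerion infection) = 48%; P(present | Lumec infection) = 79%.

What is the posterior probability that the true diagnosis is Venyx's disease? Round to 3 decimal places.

0.092

For each hypothesis, the unnormalized posterior weight is prior × product of the symptom likelihoods (using 1 − P(present | H) for each absent symptom):
  Venyx's disease: 0.28 × 0.80 × (1 − 0.77) × 0.19 = 0.0097888
  Venettosis: 0.32 × 0.52 × (1 − 0.27) × 0.44 = 0.053448
  Zerion infection: 0.11 × 0.52 × (1 − 0.46) × 0.48 = 0.014826
  Lumec infection: 0.29 × 0.14 × (1 − 0.13) × 0.79 = 0.027904
The unnormalized weights sum to 0.10597.
P(Venyx's disease | evidence) = 0.0097888 / 0.10597 ≈ 0.092.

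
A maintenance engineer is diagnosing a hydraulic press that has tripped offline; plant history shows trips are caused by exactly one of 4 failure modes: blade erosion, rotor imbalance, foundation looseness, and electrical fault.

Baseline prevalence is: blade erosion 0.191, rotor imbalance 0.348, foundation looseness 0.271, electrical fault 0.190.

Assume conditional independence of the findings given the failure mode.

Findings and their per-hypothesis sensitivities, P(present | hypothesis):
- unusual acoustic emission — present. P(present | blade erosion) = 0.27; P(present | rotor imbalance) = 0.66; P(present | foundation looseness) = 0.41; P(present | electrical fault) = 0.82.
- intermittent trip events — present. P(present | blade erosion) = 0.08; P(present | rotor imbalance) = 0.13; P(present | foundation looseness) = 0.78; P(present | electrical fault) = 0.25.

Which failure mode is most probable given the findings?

For each hypothesis, the unnormalized posterior weight is prior × product of the finding likelihoods:
  blade erosion: 0.191 × 0.27 × 0.08 = 0.0041256
  rotor imbalance: 0.348 × 0.66 × 0.13 = 0.029858
  foundation looseness: 0.271 × 0.41 × 0.78 = 0.086666
  electrical fault: 0.190 × 0.82 × 0.25 = 0.03895
The unnormalized weights sum to 0.1596.
P(blade erosion | evidence) ≈ 0.0041256 / 0.1596 ≈ 0.026
P(rotor imbalance | evidence) ≈ 0.029858 / 0.1596 ≈ 0.187
P(foundation looseness | evidence) ≈ 0.086666 / 0.1596 ≈ 0.543
P(electrical fault | evidence) ≈ 0.03895 / 0.1596 ≈ 0.244
The largest is 0.543, so foundation looseness is most probable.

foundation looseness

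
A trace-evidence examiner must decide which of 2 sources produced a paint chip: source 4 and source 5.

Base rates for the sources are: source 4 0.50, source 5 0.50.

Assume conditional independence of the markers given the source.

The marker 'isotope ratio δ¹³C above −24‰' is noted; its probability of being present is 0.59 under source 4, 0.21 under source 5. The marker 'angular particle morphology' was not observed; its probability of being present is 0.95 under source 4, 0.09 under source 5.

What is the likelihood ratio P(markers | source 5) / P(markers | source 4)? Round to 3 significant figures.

6.48

Joint likelihood of the marker pattern under each hypothesis (using 1 − P(present | H) for each absent marker):
  source 5: 0.21 × (1 − 0.09) = 0.1911
  source 4: 0.59 × (1 − 0.95) = 0.0295
Bayes factor = 0.1911 / 0.0295 ≈ 6.48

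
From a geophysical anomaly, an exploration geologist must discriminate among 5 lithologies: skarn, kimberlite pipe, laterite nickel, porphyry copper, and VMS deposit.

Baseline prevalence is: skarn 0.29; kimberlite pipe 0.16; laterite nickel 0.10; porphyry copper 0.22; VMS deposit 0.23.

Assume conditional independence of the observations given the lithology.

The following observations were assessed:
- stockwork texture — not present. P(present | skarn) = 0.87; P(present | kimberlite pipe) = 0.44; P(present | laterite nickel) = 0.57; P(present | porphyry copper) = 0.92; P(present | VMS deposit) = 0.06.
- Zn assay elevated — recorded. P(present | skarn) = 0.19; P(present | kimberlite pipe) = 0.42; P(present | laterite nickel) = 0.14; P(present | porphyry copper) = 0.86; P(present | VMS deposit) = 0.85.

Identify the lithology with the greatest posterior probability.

VMS deposit

For each hypothesis, the unnormalized posterior weight is prior × product of the observation likelihoods (using 1 − P(present | H) for each absent observation):
  skarn: 0.29 × (1 − 0.87) × 0.19 = 0.007163
  kimberlite pipe: 0.16 × (1 − 0.44) × 0.42 = 0.037632
  laterite nickel: 0.10 × (1 − 0.57) × 0.14 = 0.00602
  porphyry copper: 0.22 × (1 − 0.92) × 0.86 = 0.015136
  VMS deposit: 0.23 × (1 − 0.06) × 0.85 = 0.18377
Marginal likelihood of the evidence = 0.24972.
P(skarn | evidence) ≈ 0.007163 / 0.24972 ≈ 0.029
P(kimberlite pipe | evidence) ≈ 0.037632 / 0.24972 ≈ 0.151
P(laterite nickel | evidence) ≈ 0.00602 / 0.24972 ≈ 0.024
P(porphyry copper | evidence) ≈ 0.015136 / 0.24972 ≈ 0.061
P(VMS deposit | evidence) ≈ 0.18377 / 0.24972 ≈ 0.736
The largest is 0.736, so VMS deposit is most probable.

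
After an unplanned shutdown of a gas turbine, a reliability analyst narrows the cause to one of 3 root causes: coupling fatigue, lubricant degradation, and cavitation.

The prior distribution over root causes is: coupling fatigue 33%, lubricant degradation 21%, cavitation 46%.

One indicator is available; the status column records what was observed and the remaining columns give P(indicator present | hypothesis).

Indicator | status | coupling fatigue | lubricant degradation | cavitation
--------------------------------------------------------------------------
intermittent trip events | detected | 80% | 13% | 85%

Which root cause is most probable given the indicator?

cavitation

By Bayes' rule, the unnormalized weight for each hypothesis is prior × likelihood:
  coupling fatigue: 0.33 × 0.80 = 0.264
  lubricant degradation: 0.21 × 0.13 = 0.0273
  cavitation: 0.46 × 0.85 = 0.391
Marginal likelihood of the evidence = 0.6823.
P(coupling fatigue | evidence) ≈ 0.264 / 0.6823 ≈ 0.387
P(lubricant degradation | evidence) ≈ 0.0273 / 0.6823 ≈ 0.040
P(cavitation | evidence) ≈ 0.391 / 0.6823 ≈ 0.573
The largest is 0.573, so cavitation is most probable.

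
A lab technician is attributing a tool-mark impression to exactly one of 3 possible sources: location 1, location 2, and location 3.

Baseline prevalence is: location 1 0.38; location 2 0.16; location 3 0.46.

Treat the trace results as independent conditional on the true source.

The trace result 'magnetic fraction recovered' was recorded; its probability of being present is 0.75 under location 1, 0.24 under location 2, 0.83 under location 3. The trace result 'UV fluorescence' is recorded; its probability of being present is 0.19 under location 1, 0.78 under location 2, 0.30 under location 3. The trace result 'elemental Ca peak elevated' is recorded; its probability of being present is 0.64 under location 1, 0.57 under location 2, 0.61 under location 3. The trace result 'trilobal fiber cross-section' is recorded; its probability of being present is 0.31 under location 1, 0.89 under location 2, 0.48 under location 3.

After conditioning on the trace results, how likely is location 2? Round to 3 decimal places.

0.255

By Bayes' rule with conditional independence, the unnormalized weight for each hypothesis is prior × ∏ likelihoods:
  location 1: 0.38 × 0.75 × 0.19 × 0.64 × 0.31 = 0.010743
  location 2: 0.16 × 0.24 × 0.78 × 0.57 × 0.89 = 0.015195
  location 3: 0.46 × 0.83 × 0.30 × 0.61 × 0.48 = 0.033537
Normalizing constant Z = 0.010743 + 0.015195 + 0.033537 = 0.059475.
P(location 2 | evidence) = 0.015195 / 0.059475 ≈ 0.255.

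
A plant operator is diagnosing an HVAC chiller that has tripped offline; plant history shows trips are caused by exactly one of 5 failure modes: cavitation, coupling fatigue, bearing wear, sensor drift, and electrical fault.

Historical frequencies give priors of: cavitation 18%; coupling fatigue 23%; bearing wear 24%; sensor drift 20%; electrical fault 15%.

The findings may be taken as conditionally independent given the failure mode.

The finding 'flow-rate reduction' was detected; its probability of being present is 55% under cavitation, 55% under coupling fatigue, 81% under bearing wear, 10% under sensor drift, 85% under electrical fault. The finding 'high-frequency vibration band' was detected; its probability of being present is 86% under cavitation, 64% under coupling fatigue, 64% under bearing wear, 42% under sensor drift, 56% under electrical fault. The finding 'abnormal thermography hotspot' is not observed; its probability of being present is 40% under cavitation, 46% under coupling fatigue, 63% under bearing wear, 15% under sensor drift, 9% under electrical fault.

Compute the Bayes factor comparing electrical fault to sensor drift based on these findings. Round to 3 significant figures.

The Bayes factor is the ratio of the joint likelihoods of the evidence pattern under the two hypotheses (using 1 − P(present | H) for each absent finding).
  electrical fault: 0.85 × 0.56 × (1 − 0.09) = 0.43316
  sensor drift: 0.10 × 0.42 × (1 − 0.15) = 0.0357
Bayes factor = 0.43316 / 0.0357 ≈ 12.1

12.1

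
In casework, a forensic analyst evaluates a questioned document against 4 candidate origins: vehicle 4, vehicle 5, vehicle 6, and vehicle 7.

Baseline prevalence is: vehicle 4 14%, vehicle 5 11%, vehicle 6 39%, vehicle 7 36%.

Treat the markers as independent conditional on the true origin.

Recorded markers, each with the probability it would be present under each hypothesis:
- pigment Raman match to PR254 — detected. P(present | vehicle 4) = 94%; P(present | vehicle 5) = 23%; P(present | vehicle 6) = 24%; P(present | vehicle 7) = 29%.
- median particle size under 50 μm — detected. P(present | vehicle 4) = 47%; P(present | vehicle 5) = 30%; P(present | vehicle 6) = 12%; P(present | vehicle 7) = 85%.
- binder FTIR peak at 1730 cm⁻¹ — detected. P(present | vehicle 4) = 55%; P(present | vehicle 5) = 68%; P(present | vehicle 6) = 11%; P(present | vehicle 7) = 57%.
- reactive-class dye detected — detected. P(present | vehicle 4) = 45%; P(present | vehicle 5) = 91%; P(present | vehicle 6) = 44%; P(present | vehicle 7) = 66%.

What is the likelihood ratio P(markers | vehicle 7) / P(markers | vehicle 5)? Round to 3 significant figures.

The Bayes factor is the ratio of the joint likelihoods of the marker pattern under the two hypotheses.
  vehicle 7: 0.29 × 0.85 × 0.57 × 0.66 = 0.092733
  vehicle 5: 0.23 × 0.30 × 0.68 × 0.91 = 0.042697
Bayes factor = 0.092733 / 0.042697 ≈ 2.17

2.17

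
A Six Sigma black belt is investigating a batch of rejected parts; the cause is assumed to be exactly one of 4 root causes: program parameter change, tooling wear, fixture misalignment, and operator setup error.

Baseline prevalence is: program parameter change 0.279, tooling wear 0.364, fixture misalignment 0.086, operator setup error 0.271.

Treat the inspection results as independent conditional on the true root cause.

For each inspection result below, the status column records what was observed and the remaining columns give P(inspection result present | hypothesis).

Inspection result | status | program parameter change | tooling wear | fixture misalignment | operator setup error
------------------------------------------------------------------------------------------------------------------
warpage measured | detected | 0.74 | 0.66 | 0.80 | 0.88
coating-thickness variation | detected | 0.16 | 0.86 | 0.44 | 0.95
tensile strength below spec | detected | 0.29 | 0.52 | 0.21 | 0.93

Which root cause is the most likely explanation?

operator setup error

For each hypothesis, the unnormalized posterior weight is prior × product of the inspection result likelihoods:
  program parameter change: 0.279 × 0.74 × 0.16 × 0.29 = 0.0095797
  tooling wear: 0.364 × 0.66 × 0.86 × 0.52 = 0.10744
  fixture misalignment: 0.086 × 0.80 × 0.44 × 0.21 = 0.0063571
  operator setup error: 0.271 × 0.88 × 0.95 × 0.93 = 0.2107
Normalizing constant Z = 0.0095797 + 0.10744 + 0.0063571 + 0.2107 = 0.33407.
P(program parameter change | evidence) ≈ 0.0095797 / 0.33407 ≈ 0.029
P(tooling wear | evidence) ≈ 0.10744 / 0.33407 ≈ 0.322
P(fixture misalignment | evidence) ≈ 0.0063571 / 0.33407 ≈ 0.019
P(operator setup error | evidence) ≈ 0.2107 / 0.33407 ≈ 0.631
The largest is 0.631, so operator setup error is most probable.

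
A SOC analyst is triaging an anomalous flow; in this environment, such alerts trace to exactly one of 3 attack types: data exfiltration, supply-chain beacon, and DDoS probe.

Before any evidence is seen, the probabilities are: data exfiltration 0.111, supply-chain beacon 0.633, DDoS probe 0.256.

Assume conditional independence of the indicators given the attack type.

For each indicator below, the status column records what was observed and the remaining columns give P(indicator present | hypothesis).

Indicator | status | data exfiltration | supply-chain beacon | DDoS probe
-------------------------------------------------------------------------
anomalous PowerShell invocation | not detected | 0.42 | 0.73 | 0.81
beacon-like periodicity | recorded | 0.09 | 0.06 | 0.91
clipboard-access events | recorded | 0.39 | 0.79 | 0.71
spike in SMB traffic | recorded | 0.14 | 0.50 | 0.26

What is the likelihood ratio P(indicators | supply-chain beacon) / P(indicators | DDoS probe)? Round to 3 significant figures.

0.200

The Bayes factor is the ratio of the joint likelihoods of the indicator pattern under the two hypotheses (using 1 − P(present | H) for each absent indicator).
  supply-chain beacon: (1 − 0.73) × 0.06 × 0.79 × 0.50 = 0.006399
  DDoS probe: (1 − 0.81) × 0.91 × 0.71 × 0.26 = 0.031917
Bayes factor = 0.006399 / 0.031917 ≈ 0.200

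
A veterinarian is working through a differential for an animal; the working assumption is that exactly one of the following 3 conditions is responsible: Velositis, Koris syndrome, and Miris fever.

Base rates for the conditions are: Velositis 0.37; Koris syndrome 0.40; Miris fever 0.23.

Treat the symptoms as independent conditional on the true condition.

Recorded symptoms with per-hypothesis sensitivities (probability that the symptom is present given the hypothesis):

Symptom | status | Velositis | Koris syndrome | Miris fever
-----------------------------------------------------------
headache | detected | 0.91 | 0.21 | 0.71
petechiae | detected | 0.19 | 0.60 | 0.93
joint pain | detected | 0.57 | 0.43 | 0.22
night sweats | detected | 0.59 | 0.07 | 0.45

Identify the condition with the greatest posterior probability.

Multiply each prior by the joint likelihood of the symptom pattern:
  Velositis: 0.37 × 0.91 × 0.19 × 0.57 × 0.59 = 0.021514
  Koris syndrome: 0.40 × 0.21 × 0.60 × 0.43 × 0.07 = 0.001517
  Miris fever: 0.23 × 0.71 × 0.93 × 0.22 × 0.45 = 0.015035
Normalizing constant Z = 0.021514 + 0.001517 + 0.015035 = 0.038066.
P(Velositis | evidence) ≈ 0.021514 / 0.038066 ≈ 0.565
P(Koris syndrome | evidence) ≈ 0.001517 / 0.038066 ≈ 0.040
P(Miris fever | evidence) ≈ 0.015035 / 0.038066 ≈ 0.395
The largest is 0.565, so Velositis is most probable.

Velositis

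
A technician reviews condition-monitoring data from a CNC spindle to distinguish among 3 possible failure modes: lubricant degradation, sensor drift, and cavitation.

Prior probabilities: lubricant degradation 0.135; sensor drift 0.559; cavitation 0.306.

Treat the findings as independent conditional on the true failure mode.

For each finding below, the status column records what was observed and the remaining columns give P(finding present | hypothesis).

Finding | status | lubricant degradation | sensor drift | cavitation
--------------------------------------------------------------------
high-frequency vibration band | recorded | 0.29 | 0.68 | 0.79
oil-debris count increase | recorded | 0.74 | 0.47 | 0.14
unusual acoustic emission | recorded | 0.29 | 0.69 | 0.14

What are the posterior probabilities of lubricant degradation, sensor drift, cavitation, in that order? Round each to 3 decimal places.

For each hypothesis, the unnormalized posterior weight is prior × product of the finding likelihoods:
  lubricant degradation: 0.135 × 0.29 × 0.74 × 0.29 = 0.0084016
  sensor drift: 0.559 × 0.68 × 0.47 × 0.69 = 0.12327
  cavitation: 0.306 × 0.79 × 0.14 × 0.14 = 0.0047381
Normalizing constant Z = 0.0084016 + 0.12327 + 0.0047381 = 0.13641.
P(lubricant degradation | evidence) = 0.0084016 / 0.13641 ≈ 0.062
P(sensor drift | evidence) = 0.12327 / 0.13641 ≈ 0.904
P(cavitation | evidence) = 0.0047381 / 0.13641 ≈ 0.035

0.062, 0.904, 0.035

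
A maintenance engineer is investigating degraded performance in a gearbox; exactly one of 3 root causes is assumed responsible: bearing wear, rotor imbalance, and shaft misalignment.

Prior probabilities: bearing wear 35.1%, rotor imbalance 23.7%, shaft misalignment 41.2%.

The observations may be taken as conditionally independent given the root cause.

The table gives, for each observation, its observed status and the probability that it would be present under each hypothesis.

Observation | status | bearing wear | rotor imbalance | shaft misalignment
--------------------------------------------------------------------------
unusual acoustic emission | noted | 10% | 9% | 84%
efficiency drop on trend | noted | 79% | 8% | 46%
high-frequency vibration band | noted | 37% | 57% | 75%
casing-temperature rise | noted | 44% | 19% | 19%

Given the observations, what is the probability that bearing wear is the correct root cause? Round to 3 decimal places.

0.165

Multiply each prior by the joint likelihood of the evidence pattern:
  bearing wear: 0.351 × 0.10 × 0.79 × 0.37 × 0.44 = 0.0045143
  rotor imbalance: 0.237 × 0.09 × 0.08 × 0.57 × 0.19 = 0.0001848
  shaft misalignment: 0.412 × 0.84 × 0.46 × 0.75 × 0.19 = 0.022686
The unnormalized weights sum to 0.027385.
P(bearing wear | evidence) = 0.0045143 / 0.027385 ≈ 0.165.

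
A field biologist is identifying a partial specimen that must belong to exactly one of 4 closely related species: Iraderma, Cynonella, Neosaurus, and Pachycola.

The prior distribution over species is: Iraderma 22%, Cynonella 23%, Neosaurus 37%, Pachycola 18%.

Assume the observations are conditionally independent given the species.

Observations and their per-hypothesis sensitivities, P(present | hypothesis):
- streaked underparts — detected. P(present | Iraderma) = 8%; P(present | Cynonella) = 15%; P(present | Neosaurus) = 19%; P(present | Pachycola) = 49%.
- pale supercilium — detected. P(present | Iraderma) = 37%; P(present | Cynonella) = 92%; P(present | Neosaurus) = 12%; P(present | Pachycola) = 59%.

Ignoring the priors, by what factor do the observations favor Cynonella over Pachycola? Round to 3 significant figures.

The Bayes factor is the ratio of the joint likelihoods of the evidence pattern under the two hypotheses.
  Cynonella: 0.15 × 0.92 = 0.138
  Pachycola: 0.49 × 0.59 = 0.2891
Bayes factor = 0.138 / 0.2891 ≈ 0.477

0.477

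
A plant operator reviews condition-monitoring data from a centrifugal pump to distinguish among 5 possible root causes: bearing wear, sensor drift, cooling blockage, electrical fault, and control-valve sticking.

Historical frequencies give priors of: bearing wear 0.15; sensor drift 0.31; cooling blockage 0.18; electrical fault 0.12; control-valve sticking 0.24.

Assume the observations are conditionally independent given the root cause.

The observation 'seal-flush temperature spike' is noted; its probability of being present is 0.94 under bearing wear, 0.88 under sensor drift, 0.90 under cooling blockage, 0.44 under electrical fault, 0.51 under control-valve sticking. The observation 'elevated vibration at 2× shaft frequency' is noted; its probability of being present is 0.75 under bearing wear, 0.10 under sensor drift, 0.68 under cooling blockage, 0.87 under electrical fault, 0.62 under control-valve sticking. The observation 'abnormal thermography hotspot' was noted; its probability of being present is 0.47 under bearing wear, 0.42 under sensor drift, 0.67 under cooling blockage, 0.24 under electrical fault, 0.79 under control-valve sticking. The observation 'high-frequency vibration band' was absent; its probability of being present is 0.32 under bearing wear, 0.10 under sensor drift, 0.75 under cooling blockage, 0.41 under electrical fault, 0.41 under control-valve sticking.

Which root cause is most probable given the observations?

control-valve sticking

Multiply each prior by the joint likelihood of the evidence pattern (using 1 − P(present | H) for each absent observation):
  bearing wear: 0.15 × 0.94 × 0.75 × 0.47 × (1 − 0.32) = 0.033798
  sensor drift: 0.31 × 0.88 × 0.10 × 0.42 × (1 − 0.10) = 0.010312
  cooling blockage: 0.18 × 0.90 × 0.68 × 0.67 × (1 − 0.75) = 0.018452
  electrical fault: 0.12 × 0.44 × 0.87 × 0.24 × (1 − 0.41) = 0.0065045
  control-valve sticking: 0.24 × 0.51 × 0.62 × 0.79 × (1 − 0.41) = 0.035371
The unnormalized weights sum to 0.10444.
P(bearing wear | evidence) ≈ 0.033798 / 0.10444 ≈ 0.324
P(sensor drift | evidence) ≈ 0.010312 / 0.10444 ≈ 0.099
P(cooling blockage | evidence) ≈ 0.018452 / 0.10444 ≈ 0.177
P(electrical fault | evidence) ≈ 0.0065045 / 0.10444 ≈ 0.062
P(control-valve sticking | evidence) ≈ 0.035371 / 0.10444 ≈ 0.339
The largest is 0.339, so control-valve sticking is most probable.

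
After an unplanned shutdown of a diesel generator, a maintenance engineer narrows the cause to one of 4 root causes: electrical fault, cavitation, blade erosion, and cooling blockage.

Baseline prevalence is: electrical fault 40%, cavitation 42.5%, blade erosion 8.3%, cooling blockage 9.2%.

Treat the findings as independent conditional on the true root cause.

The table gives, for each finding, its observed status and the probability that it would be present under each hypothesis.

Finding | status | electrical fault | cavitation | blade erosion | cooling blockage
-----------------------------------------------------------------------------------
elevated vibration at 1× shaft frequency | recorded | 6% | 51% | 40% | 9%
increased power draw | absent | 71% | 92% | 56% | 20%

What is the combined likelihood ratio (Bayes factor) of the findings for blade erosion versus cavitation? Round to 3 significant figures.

Joint likelihood of the evidence pattern under each hypothesis (using 1 − P(present | H) for each absent finding):
  blade erosion: 0.40 × (1 − 0.56) = 0.176
  cavitation: 0.51 × (1 − 0.92) = 0.0408
Bayes factor = 0.176 / 0.0408 ≈ 4.31

4.31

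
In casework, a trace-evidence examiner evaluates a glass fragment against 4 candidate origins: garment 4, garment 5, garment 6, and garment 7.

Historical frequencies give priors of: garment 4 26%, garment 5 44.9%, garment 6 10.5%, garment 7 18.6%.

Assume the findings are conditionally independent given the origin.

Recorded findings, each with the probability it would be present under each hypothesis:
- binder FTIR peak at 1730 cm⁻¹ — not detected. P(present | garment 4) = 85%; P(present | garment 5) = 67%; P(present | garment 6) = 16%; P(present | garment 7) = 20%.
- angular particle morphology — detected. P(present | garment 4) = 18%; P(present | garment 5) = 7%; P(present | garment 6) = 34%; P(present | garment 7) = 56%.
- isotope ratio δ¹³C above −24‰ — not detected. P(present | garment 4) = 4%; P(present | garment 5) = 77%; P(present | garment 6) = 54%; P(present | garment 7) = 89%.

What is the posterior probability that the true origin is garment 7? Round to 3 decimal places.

0.286

Multiply each prior by the joint likelihood of the evidence pattern (using 1 − P(present | H) for each absent finding):
  garment 4: 0.260 × (1 − 0.85) × 0.18 × (1 − 0.04) = 0.0067392
  garment 5: 0.449 × (1 − 0.67) × 0.07 × (1 − 0.77) = 0.0023855
  garment 6: 0.105 × (1 − 0.16) × 0.34 × (1 − 0.54) = 0.013794
  garment 7: 0.186 × (1 − 0.20) × 0.56 × (1 − 0.89) = 0.0091661
The unnormalized weights sum to 0.032085.
P(garment 7 | evidence) = 0.0091661 / 0.032085 ≈ 0.286.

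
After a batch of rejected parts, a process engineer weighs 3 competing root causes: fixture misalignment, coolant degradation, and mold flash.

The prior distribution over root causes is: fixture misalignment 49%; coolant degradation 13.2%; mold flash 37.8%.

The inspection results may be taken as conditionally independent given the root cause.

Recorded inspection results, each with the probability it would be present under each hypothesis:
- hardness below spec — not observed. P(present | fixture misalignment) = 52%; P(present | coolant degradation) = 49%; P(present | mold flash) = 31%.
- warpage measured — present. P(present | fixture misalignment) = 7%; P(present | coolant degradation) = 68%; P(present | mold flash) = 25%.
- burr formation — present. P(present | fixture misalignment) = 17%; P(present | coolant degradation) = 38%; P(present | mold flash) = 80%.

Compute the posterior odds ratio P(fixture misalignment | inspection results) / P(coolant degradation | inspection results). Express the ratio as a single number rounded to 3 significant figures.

Unnormalized posterior weight (prior times the inspection result likelihoods) for each of the two hypotheses (using 1 − P(present | H) for each absent inspection result):
  fixture misalignment: 0.490 × (1 − 0.52) × 0.07 × 0.17 = 0.0027989
  coolant degradation: 0.132 × (1 − 0.49) × 0.68 × 0.38 = 0.017395
Posterior odds = 0.0027989 / 0.017395 ≈ 0.161.

0.161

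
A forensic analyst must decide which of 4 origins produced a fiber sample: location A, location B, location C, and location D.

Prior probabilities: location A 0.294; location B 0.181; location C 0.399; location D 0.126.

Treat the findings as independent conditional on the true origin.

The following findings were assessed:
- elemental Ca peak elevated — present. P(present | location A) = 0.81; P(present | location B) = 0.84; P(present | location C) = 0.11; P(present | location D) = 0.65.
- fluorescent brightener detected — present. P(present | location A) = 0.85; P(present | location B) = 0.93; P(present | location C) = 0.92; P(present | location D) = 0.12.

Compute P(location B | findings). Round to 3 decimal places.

For each hypothesis, the unnormalized posterior weight is prior × product of the finding likelihoods:
  location A: 0.294 × 0.81 × 0.85 = 0.20242
  location B: 0.181 × 0.84 × 0.93 = 0.1414
  location C: 0.399 × 0.11 × 0.92 = 0.040379
  location D: 0.126 × 0.65 × 0.12 = 0.009828
Normalizing constant Z = 0.20242 + 0.1414 + 0.040379 + 0.009828 = 0.39402.
P(location B | evidence) = 0.1414 / 0.39402 ≈ 0.359.

0.359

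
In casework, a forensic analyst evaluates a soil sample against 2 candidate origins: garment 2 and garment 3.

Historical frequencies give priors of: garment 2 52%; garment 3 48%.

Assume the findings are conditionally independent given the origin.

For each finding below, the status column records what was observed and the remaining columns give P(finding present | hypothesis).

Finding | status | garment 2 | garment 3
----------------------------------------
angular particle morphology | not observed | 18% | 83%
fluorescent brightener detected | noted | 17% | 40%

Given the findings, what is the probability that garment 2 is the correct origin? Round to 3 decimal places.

Multiply each prior by the joint likelihood of the evidence pattern (using 1 − P(present | H) for each absent finding):
  garment 2: 0.52 × (1 − 0.18) × 0.17 = 0.072488
  garment 3: 0.48 × (1 − 0.83) × 0.40 = 0.03264
Normalizing constant Z = 0.072488 + 0.03264 = 0.10513.
P(garment 2 | evidence) = 0.072488 / 0.10513 ≈ 0.690.

0.690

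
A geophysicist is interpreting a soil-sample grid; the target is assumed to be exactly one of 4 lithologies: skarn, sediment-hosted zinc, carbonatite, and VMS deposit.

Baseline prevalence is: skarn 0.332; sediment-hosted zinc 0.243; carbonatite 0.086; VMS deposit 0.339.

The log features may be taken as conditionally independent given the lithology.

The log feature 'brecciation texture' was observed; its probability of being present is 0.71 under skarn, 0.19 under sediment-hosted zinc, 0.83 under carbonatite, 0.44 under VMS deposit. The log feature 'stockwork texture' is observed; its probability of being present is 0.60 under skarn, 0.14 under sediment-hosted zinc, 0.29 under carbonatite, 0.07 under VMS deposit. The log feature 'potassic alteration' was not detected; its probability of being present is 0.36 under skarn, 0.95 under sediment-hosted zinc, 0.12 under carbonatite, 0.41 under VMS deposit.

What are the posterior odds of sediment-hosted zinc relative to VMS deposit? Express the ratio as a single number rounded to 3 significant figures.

Posterior odds equal prior odds times the likelihood ratio; only the two competing hypotheses matter (using 1 − P(present | H) for each absent log feature).
  sediment-hosted zinc: 0.243 × 0.19 × 0.14 × (1 − 0.95) = 0.00032319
  VMS deposit: 0.339 × 0.44 × 0.07 × (1 − 0.41) = 0.0061603
Odds(sediment-hosted zinc : VMS deposit) = 0.00032319 / 0.0061603 ≈ 0.0525.

0.0525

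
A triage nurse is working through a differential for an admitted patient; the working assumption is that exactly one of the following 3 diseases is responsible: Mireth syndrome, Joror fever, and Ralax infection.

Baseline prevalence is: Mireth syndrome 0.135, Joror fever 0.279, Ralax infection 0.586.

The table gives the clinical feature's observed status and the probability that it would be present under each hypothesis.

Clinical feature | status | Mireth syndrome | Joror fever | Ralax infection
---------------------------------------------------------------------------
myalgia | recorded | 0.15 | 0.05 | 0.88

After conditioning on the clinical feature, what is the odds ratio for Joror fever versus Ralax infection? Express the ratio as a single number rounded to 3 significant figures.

0.0271

Unnormalized posterior weight (prior times the clinical feature likelihood) for each of the two hypotheses:
  Joror fever: 0.279 × 0.05 = 0.01395
  Ralax infection: 0.586 × 0.88 = 0.51568
Posterior odds = 0.01395 / 0.51568 ≈ 0.0271.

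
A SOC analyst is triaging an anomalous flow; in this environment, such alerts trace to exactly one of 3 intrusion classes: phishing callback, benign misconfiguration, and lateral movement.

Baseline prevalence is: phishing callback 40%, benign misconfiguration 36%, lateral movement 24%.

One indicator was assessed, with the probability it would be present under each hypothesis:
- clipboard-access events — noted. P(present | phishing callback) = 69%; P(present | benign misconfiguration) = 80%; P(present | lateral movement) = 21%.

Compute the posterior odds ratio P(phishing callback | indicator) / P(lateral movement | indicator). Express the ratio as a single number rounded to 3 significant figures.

5.48

Unnormalized posterior weight (prior times the indicator likelihood) for each of the two hypotheses:
  phishing callback: 0.40 × 0.69 = 0.276
  lateral movement: 0.24 × 0.21 = 0.0504
Posterior odds = 0.276 / 0.0504 ≈ 5.48.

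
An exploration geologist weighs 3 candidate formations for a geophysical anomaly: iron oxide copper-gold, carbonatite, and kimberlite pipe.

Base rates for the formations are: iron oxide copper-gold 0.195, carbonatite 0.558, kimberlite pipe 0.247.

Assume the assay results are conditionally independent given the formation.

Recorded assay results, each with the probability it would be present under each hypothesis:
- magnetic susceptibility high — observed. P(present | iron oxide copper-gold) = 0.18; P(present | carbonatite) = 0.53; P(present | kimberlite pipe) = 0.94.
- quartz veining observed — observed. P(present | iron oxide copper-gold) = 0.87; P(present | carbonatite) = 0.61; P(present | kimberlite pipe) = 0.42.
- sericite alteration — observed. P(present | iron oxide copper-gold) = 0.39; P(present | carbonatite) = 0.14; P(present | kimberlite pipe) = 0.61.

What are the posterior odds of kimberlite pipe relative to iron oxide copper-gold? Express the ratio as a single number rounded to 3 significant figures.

The normalizing constant cancels in an odds ratio, so compute prior × likelihood for the two hypotheses only:
  kimberlite pipe: 0.247 × 0.94 × 0.42 × 0.61 = 0.059485
  iron oxide copper-gold: 0.195 × 0.18 × 0.87 × 0.39 = 0.011909
Posterior odds = 0.059485 / 0.011909 ≈ 4.99.

4.99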